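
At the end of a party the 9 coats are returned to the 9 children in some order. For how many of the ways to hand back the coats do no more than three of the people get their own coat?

Sum C(9,i)·!(9-i) for i = 0..3:
  i=0: C(9,0)·!9 = 1·133496 = 133496
  i=1: C(9,1)·!8 = 9·14833 = 133497
  i=2: C(9,2)·!7 = 36·1854 = 66744
  i=3: C(9,3)·!6 = 84·265 = 22260
Total = 355997.

355997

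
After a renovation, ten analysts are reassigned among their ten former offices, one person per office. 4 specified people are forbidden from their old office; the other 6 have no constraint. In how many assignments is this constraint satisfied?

Inclusion-exclusion on the 4 forbidden self-matches:
Σ_{j=0}^{4} (-1)^j C(4,j)(10-j)!
= C(4,0)·10! - C(4,1)·9! + C(4,2)·8! - C(4,3)·7! + C(4,4)·6!
= 3628800 - 1451520 + 241920 - 20160 + 720
= 2399760

2399760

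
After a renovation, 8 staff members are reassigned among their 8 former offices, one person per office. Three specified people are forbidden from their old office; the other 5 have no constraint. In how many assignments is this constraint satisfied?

27240

Let A_j be the event that the j-th constrained one is fixed. By inclusion-exclusion over the 3 events:
Σ_{j=0}^{3} (-1)^j C(3,j)(8-j)!
= C(3,0)·8! - C(3,1)·7! + C(3,2)·6! - C(3,3)·5!
= 40320 - 15120 + 2160 - 120
= 27240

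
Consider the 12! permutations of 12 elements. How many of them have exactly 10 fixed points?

Choose which 10 of the 12 are fixed: C(12,10) = 66.
The other 2 form a derangement: !2 = 1.
Total: 66 × 1 = 66.

66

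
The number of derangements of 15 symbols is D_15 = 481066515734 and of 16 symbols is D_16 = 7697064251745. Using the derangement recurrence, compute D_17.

D_17 = (17-1)·(D_16 + D_15) = 16·(7697064251745 + 481066515734) = 16·8178130767479 = 130850092279664.

130850092279664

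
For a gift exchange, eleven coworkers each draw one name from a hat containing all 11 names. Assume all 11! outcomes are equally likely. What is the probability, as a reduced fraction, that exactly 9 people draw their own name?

Favorable outcomes: C(11,9)·!2 = 55·1 = 55.
Total outcomes: 11! = 39916800.
Probability = 55/39916800 = 1/725760.

1/725760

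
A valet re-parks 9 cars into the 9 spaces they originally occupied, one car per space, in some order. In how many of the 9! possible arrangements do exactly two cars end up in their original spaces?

66744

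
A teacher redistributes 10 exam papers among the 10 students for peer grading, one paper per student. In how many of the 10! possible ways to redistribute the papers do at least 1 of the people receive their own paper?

# with exactly i fixed is C(10,i)·!(10-i); sum over i=1..10:
  i=1: C(10,1)·!9 = 10·133496 = 1334960
  i=2: C(10,2)·!8 = 45·14833 = 667485
  i=3: C(10,3)·!7 = 120·1854 = 222480
  i=4: C(10,4)·!6 = 210·265 = 55650
  i=5: C(10,5)·!5 = 252·44 = 11088
  i=6: C(10,6)·!4 = 210·9 = 1890
  i=7: C(10,7)·!3 = 120·2 = 240
  i=8: C(10,8)·!2 = 45·1 = 45
  i=9: C(10,9)·!1 = 10·0 = 0
  i=10: C(10,10)·!0 = 1·1 = 1
Total = 2293839.

2293839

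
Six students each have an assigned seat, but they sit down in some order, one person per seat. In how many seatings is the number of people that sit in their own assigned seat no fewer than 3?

# with exactly i fixed is C(6,i)·!(6-i); sum over i=3..6:
  i=3: C(6,3)·!3 = 20·2 = 40
  i=4: C(6,4)·!2 = 15·1 = 15
  i=5: C(6,5)·!1 = 6·0 = 0
  i=6: C(6,6)·!0 = 1·1 = 1
Total = 56.

56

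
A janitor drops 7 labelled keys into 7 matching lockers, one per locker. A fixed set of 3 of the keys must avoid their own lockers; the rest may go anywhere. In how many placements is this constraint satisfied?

3216

Let A_j be the event that the j-th constrained one is fixed. By inclusion-exclusion over the 3 events:
Σ_{j=0}^{3} (-1)^j C(3,j)(7-j)!
= C(3,0)·7! - C(3,1)·6! + C(3,2)·5! - C(3,3)·4!
= 5040 - 2160 + 360 - 24
= 3216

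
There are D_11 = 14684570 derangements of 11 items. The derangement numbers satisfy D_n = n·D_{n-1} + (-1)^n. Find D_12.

D_12 = 12·14684570 + 1 = 176214841.

176214841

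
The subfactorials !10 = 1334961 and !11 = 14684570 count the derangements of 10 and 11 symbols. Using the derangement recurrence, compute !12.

!12 = (12-1)·(!11 + !10) = 11·(14684570 + 1334961) = 11·16019531 = 176214841.

176214841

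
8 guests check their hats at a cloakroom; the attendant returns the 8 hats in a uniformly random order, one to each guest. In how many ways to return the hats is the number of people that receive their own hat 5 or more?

141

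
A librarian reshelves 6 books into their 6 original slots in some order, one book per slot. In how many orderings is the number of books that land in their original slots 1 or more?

455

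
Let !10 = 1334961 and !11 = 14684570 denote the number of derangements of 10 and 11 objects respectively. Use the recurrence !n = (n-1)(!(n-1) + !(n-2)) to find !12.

176214841

!12 = (12-1)·(!11 + !10) = 11·(14684570 + 1334961) = 11·16019531 = 176214841.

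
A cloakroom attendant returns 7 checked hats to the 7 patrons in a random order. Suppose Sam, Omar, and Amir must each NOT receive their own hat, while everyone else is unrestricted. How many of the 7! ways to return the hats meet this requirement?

3216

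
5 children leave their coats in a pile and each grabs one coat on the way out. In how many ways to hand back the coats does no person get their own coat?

44

By inclusion-exclusion, !5 = Σ (-1)^k · 5!/k! for k=0..5
= 5! - 5!/1! + 5!/2! - 5!/3! + 5!/4! - 5!/5!
= 120 - 120 + 60 - 20 + 5 - 1
= 44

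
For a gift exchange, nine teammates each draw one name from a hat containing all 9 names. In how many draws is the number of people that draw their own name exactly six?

Pick the 6 fixed positions: C(9,6) = 84 ways.
The remaining 3 must be deranged: !3 = 2.
Total: 84 × 2 = 168.

168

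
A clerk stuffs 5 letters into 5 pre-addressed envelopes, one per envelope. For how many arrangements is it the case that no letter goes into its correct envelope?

!5 = 5! · Σ_{k=0}^{5} (-1)^k/k!
= 5! - 5!/1! + 5!/2! - 5!/3! + 5!/4! - 5!/5!
= 120 - 120 + 60 - 20 + 5 - 1
= 44

44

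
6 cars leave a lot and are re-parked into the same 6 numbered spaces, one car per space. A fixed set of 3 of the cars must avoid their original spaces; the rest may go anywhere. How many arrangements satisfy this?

Inclusion-exclusion on the 3 forbidden self-matches:
Σ_{j=0}^{3} (-1)^j C(3,j)(6-j)!
= C(3,0)·6! - C(3,1)·5! + C(3,2)·4! - C(3,3)·3!
= 720 - 360 + 72 - 6
= 426

426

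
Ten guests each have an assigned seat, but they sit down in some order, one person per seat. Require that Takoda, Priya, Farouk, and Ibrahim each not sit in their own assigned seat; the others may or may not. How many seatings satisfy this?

Let A_j be the event that the j-th constrained one is fixed. By inclusion-exclusion over the 4 events:
Σ_{j=0}^{4} (-1)^j C(4,j)(10-j)!
= C(4,0)·10! - C(4,1)·9! + C(4,2)·8! - C(4,3)·7! + C(4,4)·6!
= 3628800 - 1451520 + 241920 - 20160 + 720
= 2399760

2399760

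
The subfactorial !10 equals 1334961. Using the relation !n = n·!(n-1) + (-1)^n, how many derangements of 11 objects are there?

!11 = 11·1334961 - 1 = 14684570.

14684570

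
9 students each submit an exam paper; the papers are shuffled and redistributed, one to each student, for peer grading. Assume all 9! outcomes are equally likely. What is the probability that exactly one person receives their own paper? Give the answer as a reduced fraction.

2119/5760

Favorable outcomes: C(9,1)·!8 = 9·14833 = 133497.
Total outcomes: 9! = 362880.
Probability = 133497/362880 = 2119/5760.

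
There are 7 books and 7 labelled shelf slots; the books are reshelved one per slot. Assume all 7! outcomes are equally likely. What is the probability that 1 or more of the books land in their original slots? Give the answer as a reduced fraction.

177/280

Favorable outcomes: Σ_{i≥1} C(7,i)·!(7-i) = 7·265 + 21·44 + 35·9 + 35·2 + 21·1 + 7·0 + 1·1 = 3186.
Total outcomes: 7! = 5040.
Probability = 3186/5040 = 177/280.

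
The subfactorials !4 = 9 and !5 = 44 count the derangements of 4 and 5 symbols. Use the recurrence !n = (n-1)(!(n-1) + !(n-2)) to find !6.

!6 = (6-1)·(!5 + !4) = 5·(44 + 9) = 5·53 = 265.

265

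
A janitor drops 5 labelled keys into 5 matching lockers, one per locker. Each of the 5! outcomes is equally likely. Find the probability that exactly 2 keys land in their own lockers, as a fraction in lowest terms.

1/6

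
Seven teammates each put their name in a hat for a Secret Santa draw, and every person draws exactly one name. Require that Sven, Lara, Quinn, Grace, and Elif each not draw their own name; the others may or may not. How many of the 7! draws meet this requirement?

Let A_j be the event that the j-th constrained one is fixed. By inclusion-exclusion over the 5 events:
Σ_{j=0}^{5} (-1)^j C(5,j)(7-j)!
= C(5,0)·7! - C(5,1)·6! + C(5,2)·5! - C(5,3)·4! + C(5,4)·3! - C(5,5)·2!
= 5040 - 3600 + 1200 - 240 + 30 - 2
= 2428

2428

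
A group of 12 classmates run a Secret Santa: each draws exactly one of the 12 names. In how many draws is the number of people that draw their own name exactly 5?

Choose which 5 of the 12 are fixed: C(12,5) = 792.
The remaining 7 must be deranged: !7 = 1854.
Total: 792 × 1854 = 1468368.

1468368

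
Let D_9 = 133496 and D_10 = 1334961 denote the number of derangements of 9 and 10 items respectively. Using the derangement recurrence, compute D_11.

14684570

D_11 = (11-1)·(D_10 + D_9) = 10·(1334961 + 133496) = 10·1468457 = 14684570.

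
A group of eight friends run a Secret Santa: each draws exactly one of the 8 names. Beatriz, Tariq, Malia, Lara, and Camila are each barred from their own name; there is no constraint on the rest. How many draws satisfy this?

Inclusion-exclusion on the 5 forbidden self-matches:
Σ_{j=0}^{5} (-1)^j C(5,j)(8-j)!
= C(5,0)·8! - C(5,1)·7! + C(5,2)·6! - C(5,3)·5! + C(5,4)·4! - C(5,5)·3!
= 40320 - 25200 + 7200 - 1200 + 120 - 6
= 21234

21234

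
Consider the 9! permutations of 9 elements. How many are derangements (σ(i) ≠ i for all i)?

By inclusion-exclusion, !9 = Σ (-1)^k · 9!/k! for k=0..9
= 9! - 9!/1! + 9!/2! - 9!/3! + 9!/4! - 9!/5! + 9!/6! - 9!/7! + 9!/8! - 9!/9!
= 362880 - 362880 + 181440 - 60480 + 15120 - 3024 + 504 - 72 + 9 - 1
= 133496

133496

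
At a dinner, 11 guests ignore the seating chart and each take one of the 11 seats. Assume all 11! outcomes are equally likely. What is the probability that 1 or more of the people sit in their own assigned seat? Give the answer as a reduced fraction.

2523223/3991680

Favorable outcomes: Σ_{i≥1} C(11,i)·!(11-i) = 11·1334961 + 55·133496 + 165·14833 + 330·1854 + 462·265 + 462·44 + 330·9 + 165·2 + 55·1 + 11·0 + 1·1 = 25232230.
Total outcomes: 11! = 39916800.
Probability = 25232230/39916800 = 2523223/3991680.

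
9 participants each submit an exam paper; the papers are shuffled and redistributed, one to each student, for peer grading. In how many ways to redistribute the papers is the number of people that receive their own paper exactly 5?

Choose which 5 of the 9 are fixed: C(9,5) = 126.
The other 4 form a derangement: !4 = 9.
Total: 126 × 9 = 1134.

1134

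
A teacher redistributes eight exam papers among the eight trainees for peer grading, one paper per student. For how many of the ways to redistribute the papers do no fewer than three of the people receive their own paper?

3235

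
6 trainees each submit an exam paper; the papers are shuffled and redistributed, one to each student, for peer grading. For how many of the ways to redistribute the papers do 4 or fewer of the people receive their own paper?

Sum C(6,i)·!(6-i) for i = 0..4:
  i=0: C(6,0)·!6 = 1·265 = 265
  i=1: C(6,1)·!5 = 6·44 = 264
  i=2: C(6,2)·!4 = 15·9 = 135
  i=3: C(6,3)·!3 = 20·2 = 40
  i=4: C(6,4)·!2 = 15·1 = 15
Total = 719.

719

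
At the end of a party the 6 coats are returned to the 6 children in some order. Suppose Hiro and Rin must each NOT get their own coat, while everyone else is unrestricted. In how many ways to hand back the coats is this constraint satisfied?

504

Inclusion-exclusion on the 2 forbidden self-matches:
Σ_{j=0}^{2} (-1)^j C(2,j)(6-j)!
= C(2,0)·6! - C(2,1)·5! + C(2,2)·4!
= 720 - 240 + 24
= 504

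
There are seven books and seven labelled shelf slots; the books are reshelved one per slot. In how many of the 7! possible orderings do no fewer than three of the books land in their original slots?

Sum C(7,i)·!(7-i) for i = 3..7:
  i=3: C(7,3)·!4 = 35·9 = 315
  i=4: C(7,4)·!3 = 35·2 = 70
  i=5: C(7,5)·!2 = 21·1 = 21
  i=6: C(7,6)·!1 = 7·0 = 0
  i=7: C(7,7)·!0 = 1·1 = 1
Total = 407.

407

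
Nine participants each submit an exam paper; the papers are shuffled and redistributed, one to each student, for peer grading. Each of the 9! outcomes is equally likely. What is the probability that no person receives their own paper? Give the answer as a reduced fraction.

16687/45360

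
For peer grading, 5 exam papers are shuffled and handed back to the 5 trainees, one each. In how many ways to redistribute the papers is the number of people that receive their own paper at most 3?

119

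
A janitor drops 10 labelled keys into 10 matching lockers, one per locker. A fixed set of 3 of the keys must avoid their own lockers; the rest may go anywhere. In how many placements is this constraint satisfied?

2656080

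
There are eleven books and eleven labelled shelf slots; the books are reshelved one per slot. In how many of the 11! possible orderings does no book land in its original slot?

!11 is the nearest integer to 11!/e.
11! = 39916800, and 39916800/e ≈ 14684570.08, so !11 = 14684570.

14684570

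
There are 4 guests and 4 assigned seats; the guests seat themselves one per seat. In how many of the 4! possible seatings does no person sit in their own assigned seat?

9

!4 is the nearest integer to 4!/e.
4! = 24, and 24/e ≈ 8.83, so !4 = 9.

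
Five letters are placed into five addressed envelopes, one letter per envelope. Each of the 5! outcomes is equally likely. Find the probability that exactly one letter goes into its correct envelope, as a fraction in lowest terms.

Favorable outcomes: C(5,1)·!4 = 5·9 = 45.
Total outcomes: 5! = 120.
Probability = 45/120 = 3/8.

3/8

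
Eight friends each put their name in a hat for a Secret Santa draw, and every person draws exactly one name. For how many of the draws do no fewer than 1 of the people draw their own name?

# with exactly i fixed is C(8,i)·!(8-i); sum over i=1..8:
  i=1: C(8,1)·!7 = 8·1854 = 14832
  i=2: C(8,2)·!6 = 28·265 = 7420
  i=3: C(8,3)·!5 = 56·44 = 2464
  i=4: C(8,4)·!4 = 70·9 = 630
  i=5: C(8,5)·!3 = 56·2 = 112
  i=6: C(8,6)·!2 = 28·1 = 28
  i=7: C(8,7)·!1 = 8·0 = 0
  i=8: C(8,8)·!0 = 1·1 = 1
Total = 25487.

25487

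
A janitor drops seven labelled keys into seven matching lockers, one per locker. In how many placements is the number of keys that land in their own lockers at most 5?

5039

Sum C(7,i)·!(7-i) for i = 0..5:
  i=0: C(7,0)·!7 = 1·1854 = 1854
  i=1: C(7,1)·!6 = 7·265 = 1855
  i=2: C(7,2)·!5 = 21·44 = 924
  i=3: C(7,3)·!4 = 35·9 = 315
  i=4: C(7,4)·!3 = 35·2 = 70
  i=5: C(7,5)·!2 = 21·1 = 21
Total = 5039.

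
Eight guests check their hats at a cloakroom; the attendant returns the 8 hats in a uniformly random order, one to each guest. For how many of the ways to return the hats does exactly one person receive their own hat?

14832

Choose which one of the 8 is fixed: C(8,1) = 8.
The other 7 form a derangement: !7 = 1854.
Total: 8 × 1854 = 14832.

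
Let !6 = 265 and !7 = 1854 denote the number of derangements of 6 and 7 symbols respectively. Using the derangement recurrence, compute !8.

14833

!8 = (8-1)·(!7 + !6) = 7·(1854 + 265) = 7·2119 = 14833.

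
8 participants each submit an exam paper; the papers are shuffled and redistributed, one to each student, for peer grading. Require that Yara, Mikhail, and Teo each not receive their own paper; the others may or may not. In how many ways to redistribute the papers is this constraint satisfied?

27240

Let A_j be the event that the j-th constrained one is fixed. By inclusion-exclusion over the 3 events:
Σ_{j=0}^{3} (-1)^j C(3,j)(8-j)!
= C(3,0)·8! - C(3,1)·7! + C(3,2)·6! - C(3,3)·5!
= 40320 - 15120 + 2160 - 120
= 27240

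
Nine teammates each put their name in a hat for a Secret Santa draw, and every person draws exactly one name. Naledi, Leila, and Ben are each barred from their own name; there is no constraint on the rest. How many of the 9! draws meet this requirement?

256320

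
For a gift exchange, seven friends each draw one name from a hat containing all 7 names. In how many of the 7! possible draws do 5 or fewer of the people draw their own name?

5039

Sum C(7,i)·!(7-i) for i = 0..5:
  i=0: C(7,0)·!7 = 1·1854 = 1854
  i=1: C(7,1)·!6 = 7·265 = 1855
  i=2: C(7,2)·!5 = 21·44 = 924
  i=3: C(7,3)·!4 = 35·9 = 315
  i=4: C(7,4)·!3 = 35·2 = 70
  i=5: C(7,5)·!2 = 21·1 = 21
Total = 5039.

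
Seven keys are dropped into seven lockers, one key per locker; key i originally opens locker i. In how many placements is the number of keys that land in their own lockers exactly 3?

315

Pick the 3 fixed positions: C(7,3) = 35 ways.
The other 4 form a derangement: !4 = 9.
Total: 35 × 9 = 315.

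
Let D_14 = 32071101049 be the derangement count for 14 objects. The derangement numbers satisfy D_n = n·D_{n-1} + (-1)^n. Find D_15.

481066515734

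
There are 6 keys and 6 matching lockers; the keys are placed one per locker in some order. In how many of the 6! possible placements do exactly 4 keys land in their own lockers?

15

Choose which 4 of the 6 are fixed: C(6,4) = 15.
The other 2 form a derangement: !2 = 1.
Total: 15 × 1 = 15.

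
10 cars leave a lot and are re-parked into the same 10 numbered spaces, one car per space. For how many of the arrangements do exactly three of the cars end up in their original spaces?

222480

Pick the 3 fixed positions: C(10,3) = 120 ways.
The remaining 7 must be deranged: !7 = 1854.
Total: 120 × 1854 = 222480.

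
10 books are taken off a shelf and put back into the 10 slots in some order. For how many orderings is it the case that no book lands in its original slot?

1334961

!10 is the nearest integer to 10!/e.
10! = 3628800, and 3628800/e ≈ 1334960.92, so !10 = 1334961.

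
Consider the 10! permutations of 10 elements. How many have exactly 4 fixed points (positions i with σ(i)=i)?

55650

Pick the 4 fixed positions: C(10,4) = 210 ways.
The remaining 6 must be deranged: !6 = 265.
Total: 210 × 265 = 55650.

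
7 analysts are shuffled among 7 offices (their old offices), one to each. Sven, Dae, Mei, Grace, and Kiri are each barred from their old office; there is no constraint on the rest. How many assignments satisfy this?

2428

Let A_j be the event that the j-th constrained one is fixed. By inclusion-exclusion over the 5 events:
Σ_{j=0}^{5} (-1)^j C(5,j)(7-j)!
= C(5,0)·7! - C(5,1)·6! + C(5,2)·5! - C(5,3)·4! + C(5,4)·3! - C(5,5)·2!
= 5040 - 3600 + 1200 - 240 + 30 - 2
= 2428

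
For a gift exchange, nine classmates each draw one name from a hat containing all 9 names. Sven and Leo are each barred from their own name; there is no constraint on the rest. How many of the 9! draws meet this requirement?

287280

Inclusion-exclusion on the 2 forbidden self-matches:
Σ_{j=0}^{2} (-1)^j C(2,j)(9-j)!
= C(2,0)·9! - C(2,1)·8! + C(2,2)·7!
= 362880 - 80640 + 5040
= 287280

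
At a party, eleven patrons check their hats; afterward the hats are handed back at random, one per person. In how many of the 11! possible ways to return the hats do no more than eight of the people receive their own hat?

# with exactly i fixed is C(11,i)·!(11-i); sum over i=0..8:
  i=0: C(11,0)·!11 = 1·14684570 = 14684570
  i=1: C(11,1)·!10 = 11·1334961 = 14684571
  i=2: C(11,2)·!9 = 55·133496 = 7342280
  i=3: C(11,3)·!8 = 165·14833 = 2447445
  i=4: C(11,4)·!7 = 330·1854 = 611820
  i=5: C(11,5)·!6 = 462·265 = 122430
  i=6: C(11,6)·!5 = 462·44 = 20328
  i=7: C(11,7)·!4 = 330·9 = 2970
  i=8: C(11,8)·!3 = 165·2 = 330
Total = 39916744.

39916744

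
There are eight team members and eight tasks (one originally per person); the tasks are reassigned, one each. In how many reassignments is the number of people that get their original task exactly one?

Choose which one of the 8 is fixed: C(8,1) = 8.
The remaining 7 must be deranged: !7 = 1854.
Total: 8 × 1854 = 14832.

14832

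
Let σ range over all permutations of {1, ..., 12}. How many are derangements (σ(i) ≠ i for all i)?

Use !n = (n-1)(!(n-1) + !(n-2)).
!12 = 11·(14684570 + 1334961) = 11·16019531 = 176214841

176214841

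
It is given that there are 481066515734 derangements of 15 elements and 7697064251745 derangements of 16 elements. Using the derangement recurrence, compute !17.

130850092279664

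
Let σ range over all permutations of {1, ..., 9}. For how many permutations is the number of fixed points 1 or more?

# with exactly i fixed is C(9,i)·!(9-i); sum over i=1..9:
  i=1: C(9,1)·!8 = 9·14833 = 133497
  i=2: C(9,2)·!7 = 36·1854 = 66744
  i=3: C(9,3)·!6 = 84·265 = 22260
  i=4: C(9,4)·!5 = 126·44 = 5544
  i=5: C(9,5)·!4 = 126·9 = 1134
  i=6: C(9,6)·!3 = 84·2 = 168
  i=7: C(9,7)·!2 = 36·1 = 36
  i=8: C(9,8)·!1 = 9·0 = 0
  i=9: C(9,9)·!0 = 1·1 = 1
Total = 229384.

229384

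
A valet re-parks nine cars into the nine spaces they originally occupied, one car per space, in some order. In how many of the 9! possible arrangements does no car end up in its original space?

Use !n = n·!(n-1) + (-1)^n.
!9 = 9·14833 - 1 = 133496

133496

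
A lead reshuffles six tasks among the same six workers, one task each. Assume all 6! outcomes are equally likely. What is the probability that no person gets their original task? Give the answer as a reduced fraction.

Favorable outcomes: !6 = 265.
Total outcomes: 6! = 720.
Probability = 265/720 = 53/144.

53/144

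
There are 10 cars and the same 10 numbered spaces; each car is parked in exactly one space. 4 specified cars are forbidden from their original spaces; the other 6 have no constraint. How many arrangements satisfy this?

Let A_j be the event that the j-th constrained one is fixed. By inclusion-exclusion over the 4 events:
Σ_{j=0}^{4} (-1)^j C(4,j)(10-j)!
= C(4,0)·10! - C(4,1)·9! + C(4,2)·8! - C(4,3)·7! + C(4,4)·6!
= 3628800 - 1451520 + 241920 - 20160 + 720
= 2399760

2399760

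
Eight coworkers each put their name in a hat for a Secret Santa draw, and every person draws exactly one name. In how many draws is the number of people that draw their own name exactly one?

14832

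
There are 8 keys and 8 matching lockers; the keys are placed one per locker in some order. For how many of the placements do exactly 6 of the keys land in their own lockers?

Pick the 6 fixed positions: C(8,6) = 28 ways.
The remaining 2 must be deranged: !2 = 1.
Total: 28 × 1 = 28.

28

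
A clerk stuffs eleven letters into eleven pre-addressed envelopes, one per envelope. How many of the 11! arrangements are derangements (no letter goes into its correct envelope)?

14684570

Use !n = (n-1)(!(n-1) + !(n-2)).
!11 = 10·(1334961 + 133496) = 10·1468457 = 14684570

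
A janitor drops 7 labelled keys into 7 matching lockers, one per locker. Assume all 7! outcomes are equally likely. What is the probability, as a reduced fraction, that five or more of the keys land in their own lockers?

11/2520

Favorable outcomes: Σ_{i≥5} C(7,i)·!(7-i) = 21·1 + 7·0 + 1·1 = 22.
Total outcomes: 7! = 5040.
Probability = 22/5040 = 11/2520.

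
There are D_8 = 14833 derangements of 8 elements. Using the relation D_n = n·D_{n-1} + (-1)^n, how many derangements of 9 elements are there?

D_9 = 9·14833 - 1 = 133496.

133496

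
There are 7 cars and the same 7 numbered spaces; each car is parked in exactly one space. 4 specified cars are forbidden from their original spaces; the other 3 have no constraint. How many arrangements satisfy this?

Inclusion-exclusion on the 4 forbidden self-matches:
Σ_{j=0}^{4} (-1)^j C(4,j)(7-j)!
= C(4,0)·7! - C(4,1)·6! + C(4,2)·5! - C(4,3)·4! + C(4,4)·3!
= 5040 - 2880 + 720 - 96 + 6
= 2790

2790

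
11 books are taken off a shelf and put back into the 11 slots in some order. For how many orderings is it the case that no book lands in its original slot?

14684570

The subfactorial !11 = [11!/e] (nearest integer).
11! = 39916800, and 39916800/e ≈ 14684570.08, so !11 = 14684570.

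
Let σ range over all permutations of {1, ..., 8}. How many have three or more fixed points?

3235

# with exactly i fixed is C(8,i)·!(8-i); sum over i=3..8:
  i=3: C(8,3)·!5 = 56·44 = 2464
  i=4: C(8,4)·!4 = 70·9 = 630
  i=5: C(8,5)·!3 = 56·2 = 112
  i=6: C(8,6)·!2 = 28·1 = 28
  i=7: C(8,7)·!1 = 8·0 = 0
  i=8: C(8,8)·!0 = 1·1 = 1
Total = 3235.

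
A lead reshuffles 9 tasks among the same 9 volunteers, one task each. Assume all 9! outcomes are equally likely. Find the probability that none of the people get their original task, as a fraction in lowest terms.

16687/45360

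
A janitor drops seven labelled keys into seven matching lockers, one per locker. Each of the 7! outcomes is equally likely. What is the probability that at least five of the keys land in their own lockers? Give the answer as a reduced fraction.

11/2520

Favorable outcomes: Σ_{i≥5} C(7,i)·!(7-i) = 21·1 + 7·0 + 1·1 = 22.
Total outcomes: 7! = 5040.
Probability = 22/5040 = 11/2520.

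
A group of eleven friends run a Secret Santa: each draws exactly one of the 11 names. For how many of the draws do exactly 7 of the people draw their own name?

Choose which 7 of the 11 are fixed: C(11,7) = 330.
The remaining 4 must be deranged: !4 = 9.
Total: 330 × 9 = 2970.

2970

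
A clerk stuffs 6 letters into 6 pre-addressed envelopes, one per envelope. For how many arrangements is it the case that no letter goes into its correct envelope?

265

Use !n = (n-1)(!(n-1) + !(n-2)).
!6 = 5·(44 + 9) = 5·53 = 265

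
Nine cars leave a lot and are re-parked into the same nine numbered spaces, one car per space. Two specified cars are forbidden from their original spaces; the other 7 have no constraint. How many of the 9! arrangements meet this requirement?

287280

Let A_j be the event that the j-th constrained one is fixed. By inclusion-exclusion over the 2 events:
Σ_{j=0}^{2} (-1)^j C(2,j)(9-j)!
= C(2,0)·9! - C(2,1)·8! + C(2,2)·7!
= 362880 - 80640 + 5040
= 287280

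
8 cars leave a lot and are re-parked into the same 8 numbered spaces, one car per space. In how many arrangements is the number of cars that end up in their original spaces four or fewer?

40179

Sum C(8,i)·!(8-i) for i = 0..4:
  i=0: C(8,0)·!8 = 1·14833 = 14833
  i=1: C(8,1)·!7 = 8·1854 = 14832
  i=2: C(8,2)·!6 = 28·265 = 7420
  i=3: C(8,3)·!5 = 56·44 = 2464
  i=4: C(8,4)·!4 = 70·9 = 630
Total = 40179.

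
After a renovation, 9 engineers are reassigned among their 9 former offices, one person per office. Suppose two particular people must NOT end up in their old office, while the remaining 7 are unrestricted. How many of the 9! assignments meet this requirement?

Let A_j be the event that the j-th constrained one is fixed. By inclusion-exclusion over the 2 events:
Σ_{j=0}^{2} (-1)^j C(2,j)(9-j)!
= C(2,0)·9! - C(2,1)·8! + C(2,2)·7!
= 362880 - 80640 + 5040
= 287280

287280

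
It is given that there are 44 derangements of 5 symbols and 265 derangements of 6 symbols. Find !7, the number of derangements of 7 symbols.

1854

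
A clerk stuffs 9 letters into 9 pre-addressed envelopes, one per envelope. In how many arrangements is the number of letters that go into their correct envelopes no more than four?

361541

Sum C(9,i)·!(9-i) for i = 0..4:
  i=0: C(9,0)·!9 = 1·133496 = 133496
  i=1: C(9,1)·!8 = 9·14833 = 133497
  i=2: C(9,2)·!7 = 36·1854 = 66744
  i=3: C(9,3)·!6 = 84·265 = 22260
  i=4: C(9,4)·!5 = 126·44 = 5544
Total = 361541.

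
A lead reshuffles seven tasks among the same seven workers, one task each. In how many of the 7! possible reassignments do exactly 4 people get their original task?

Pick the 4 fixed positions: C(7,4) = 35 ways.
The other 3 form a derangement: !3 = 2.
Total: 35 × 2 = 70.

70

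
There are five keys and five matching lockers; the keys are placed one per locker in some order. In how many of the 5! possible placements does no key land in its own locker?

44

Recurrence: !5 = 4·(!4 + !3).
!5 = 4·(9 + 2) = 4·11 = 44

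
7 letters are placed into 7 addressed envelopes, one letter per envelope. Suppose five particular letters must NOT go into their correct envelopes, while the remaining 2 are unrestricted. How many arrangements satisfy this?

2428

Inclusion-exclusion on the 5 forbidden self-matches:
Σ_{j=0}^{5} (-1)^j C(5,j)(7-j)!
= C(5,0)·7! - C(5,1)·6! + C(5,2)·5! - C(5,3)·4! + C(5,4)·3! - C(5,5)·2!
= 5040 - 3600 + 1200 - 240 + 30 - 2
= 2428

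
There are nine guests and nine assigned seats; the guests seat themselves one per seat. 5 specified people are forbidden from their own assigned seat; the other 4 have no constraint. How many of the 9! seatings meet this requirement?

Inclusion-exclusion on the 5 forbidden self-matches:
Σ_{j=0}^{5} (-1)^j C(5,j)(9-j)!
= C(5,0)·9! - C(5,1)·8! + C(5,2)·7! - C(5,3)·6! + C(5,4)·5! - C(5,5)·4!
= 362880 - 201600 + 50400 - 7200 + 600 - 24
= 205056

205056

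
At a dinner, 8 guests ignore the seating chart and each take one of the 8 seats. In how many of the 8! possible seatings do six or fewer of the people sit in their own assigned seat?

40319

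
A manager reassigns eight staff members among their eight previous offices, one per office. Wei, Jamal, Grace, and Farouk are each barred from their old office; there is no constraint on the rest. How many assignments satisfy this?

24024

Let A_j be the event that the j-th constrained one is fixed. By inclusion-exclusion over the 4 events:
Σ_{j=0}^{4} (-1)^j C(4,j)(8-j)!
= C(4,0)·8! - C(4,1)·7! + C(4,2)·6! - C(4,3)·5! + C(4,4)·4!
= 40320 - 20160 + 4320 - 480 + 24
= 24024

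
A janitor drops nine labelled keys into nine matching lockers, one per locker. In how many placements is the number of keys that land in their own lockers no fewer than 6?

Sum C(9,i)·!(9-i) for i = 6..9:
  i=6: C(9,6)·!3 = 84·2 = 168
  i=7: C(9,7)·!2 = 36·1 = 36
  i=8: C(9,8)·!1 = 9·0 = 0
  i=9: C(9,9)·!0 = 1·1 = 1
Total = 205.

205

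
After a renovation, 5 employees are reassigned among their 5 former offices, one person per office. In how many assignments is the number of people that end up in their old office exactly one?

45

Choose which one of the 5 is fixed: C(5,1) = 5.
The remaining 4 must be deranged: !4 = 9.
Total: 5 × 9 = 45.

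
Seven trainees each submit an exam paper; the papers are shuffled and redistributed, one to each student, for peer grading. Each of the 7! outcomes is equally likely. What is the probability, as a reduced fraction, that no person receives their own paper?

Favorable outcomes: !7 = 1854.
Total outcomes: 7! = 5040.
Probability = 1854/5040 = 103/280.

103/280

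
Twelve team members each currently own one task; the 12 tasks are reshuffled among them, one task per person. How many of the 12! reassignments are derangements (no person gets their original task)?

!12 = 12! · Σ_{k=0}^{12} (-1)^k/k!
= 12! - 12!/1! + 12!/2! - 12!/3! + 12!/4! - 12!/5! + 12!/6! - 12!/7! + 12!/8! - 12!/9! + 12!/10! - 12!/11! + 12!/12!
= 479001600 - 479001600 + 239500800 - 79833600 + 19958400 - 3991680 + 665280 - 95040 + 11880 - 1320 + 132 - 12 + 1
= 176214841

176214841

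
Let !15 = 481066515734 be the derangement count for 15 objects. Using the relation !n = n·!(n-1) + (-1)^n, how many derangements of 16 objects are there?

7697064251745

!16 = 16·481066515734 + 1 = 7697064251745.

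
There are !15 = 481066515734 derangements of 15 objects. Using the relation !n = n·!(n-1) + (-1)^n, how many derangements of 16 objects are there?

!16 = 16·481066515734 + 1 = 7697064251745.

7697064251745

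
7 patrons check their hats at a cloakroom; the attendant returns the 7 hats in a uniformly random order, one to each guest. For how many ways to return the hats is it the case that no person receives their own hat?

1854

!7 = 7! · Σ_{k=0}^{7} (-1)^k/k!
= 7! - 7!/1! + 7!/2! - 7!/3! + 7!/4! - 7!/5! + 7!/6! - 7!/7!
= 5040 - 5040 + 2520 - 840 + 210 - 42 + 7 - 1
= 1854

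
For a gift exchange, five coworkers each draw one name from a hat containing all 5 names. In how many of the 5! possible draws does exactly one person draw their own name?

Choose which one of the 5 is fixed: C(5,1) = 5.
The other 4 form a derangement: !4 = 9.
Total: 5 × 9 = 45.

45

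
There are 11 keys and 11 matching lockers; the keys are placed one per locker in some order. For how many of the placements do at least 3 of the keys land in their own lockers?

3205379

Sum C(11,i)·!(11-i) for i = 3..11:
  i=3: C(11,3)·!8 = 165·14833 = 2447445
  i=4: C(11,4)·!7 = 330·1854 = 611820
  i=5: C(11,5)·!6 = 462·265 = 122430
  i=6: C(11,6)·!5 = 462·44 = 20328
  i=7: C(11,7)·!4 = 330·9 = 2970
  i=8: C(11,8)·!3 = 165·2 = 330
  i=9: C(11,9)·!2 = 55·1 = 55
  i=10: C(11,10)·!1 = 11·0 = 0
  i=11: C(11,11)·!0 = 1·1 = 1
Total = 3205379.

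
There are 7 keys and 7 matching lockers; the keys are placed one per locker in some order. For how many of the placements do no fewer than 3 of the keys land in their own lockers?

407

# with exactly i fixed is C(7,i)·!(7-i); sum over i=3..7:
  i=3: C(7,3)·!4 = 35·9 = 315
  i=4: C(7,4)·!3 = 35·2 = 70
  i=5: C(7,5)·!2 = 21·1 = 21
  i=6: C(7,6)·!1 = 7·0 = 0
  i=7: C(7,7)·!0 = 1·1 = 1
Total = 407.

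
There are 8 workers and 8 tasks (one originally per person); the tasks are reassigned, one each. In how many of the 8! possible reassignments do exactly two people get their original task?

Choose which 2 of the 8 are fixed: C(8,2) = 28.
The other 6 form a derangement: !6 = 265.
Total: 28 × 265 = 7420.

7420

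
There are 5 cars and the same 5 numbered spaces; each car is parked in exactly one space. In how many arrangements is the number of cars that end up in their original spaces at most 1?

89

# with exactly i fixed is C(5,i)·!(5-i); sum over i=0..1:
  i=0: C(5,0)·!5 = 1·44 = 44
  i=1: C(5,1)·!4 = 5·9 = 45
Total = 89.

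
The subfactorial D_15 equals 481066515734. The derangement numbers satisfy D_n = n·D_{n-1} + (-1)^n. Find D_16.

7697064251745

D_16 = 16·481066515734 + 1 = 7697064251745.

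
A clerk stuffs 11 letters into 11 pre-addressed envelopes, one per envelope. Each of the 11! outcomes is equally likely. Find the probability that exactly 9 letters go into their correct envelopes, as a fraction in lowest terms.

1/725760

Favorable outcomes: C(11,9)·!2 = 55·1 = 55.
Total outcomes: 11! = 39916800.
Probability = 55/39916800 = 1/725760.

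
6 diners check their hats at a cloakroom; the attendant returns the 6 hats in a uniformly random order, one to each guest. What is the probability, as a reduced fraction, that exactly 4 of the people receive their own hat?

1/48

Favorable outcomes: C(6,4)·!2 = 15·1 = 15.
Total outcomes: 6! = 720.
Probability = 15/720 = 1/48.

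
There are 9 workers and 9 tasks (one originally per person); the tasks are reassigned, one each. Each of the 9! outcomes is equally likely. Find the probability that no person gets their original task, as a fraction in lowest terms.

16687/45360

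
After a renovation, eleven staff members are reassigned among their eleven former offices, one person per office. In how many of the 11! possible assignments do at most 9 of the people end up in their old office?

39916799

# with exactly i fixed is C(11,i)·!(11-i); sum over i=0..9:
  i=0: C(11,0)·!11 = 1·14684570 = 14684570
  i=1: C(11,1)·!10 = 11·1334961 = 14684571
  i=2: C(11,2)·!9 = 55·133496 = 7342280
  i=3: C(11,3)·!8 = 165·14833 = 2447445
  i=4: C(11,4)·!7 = 330·1854 = 611820
  i=5: C(11,5)·!6 = 462·265 = 122430
  i=6: C(11,6)·!5 = 462·44 = 20328
  i=7: C(11,7)·!4 = 330·9 = 2970
  i=8: C(11,8)·!3 = 165·2 = 330
  i=9: C(11,9)·!2 = 55·1 = 55
Total = 39916799.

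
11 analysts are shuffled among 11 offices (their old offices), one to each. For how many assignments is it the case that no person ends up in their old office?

Recurrence: !11 = 10·(!10 + !9).
!11 = 10·(1334961 + 133496) = 10·1468457 = 14684570

14684570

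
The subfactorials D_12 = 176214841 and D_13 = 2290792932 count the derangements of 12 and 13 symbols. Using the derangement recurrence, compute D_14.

D_14 = (14-1)·(D_13 + D_12) = 13·(2290792932 + 176214841) = 13·2467007773 = 32071101049.

32071101049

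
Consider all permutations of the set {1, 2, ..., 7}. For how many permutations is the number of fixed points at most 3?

Sum C(7,i)·!(7-i) for i = 0..3:
  i=0: C(7,0)·!7 = 1·1854 = 1854
  i=1: C(7,1)·!6 = 7·265 = 1855
  i=2: C(7,2)·!5 = 21·44 = 924
  i=3: C(7,3)·!4 = 35·9 = 315
Total = 4948.

4948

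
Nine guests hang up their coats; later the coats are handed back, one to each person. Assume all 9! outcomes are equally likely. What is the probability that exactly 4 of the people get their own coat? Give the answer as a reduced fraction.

Favorable outcomes: C(9,4)·!5 = 126·44 = 5544.
Total outcomes: 9! = 362880.
Probability = 5544/362880 = 11/720.

11/720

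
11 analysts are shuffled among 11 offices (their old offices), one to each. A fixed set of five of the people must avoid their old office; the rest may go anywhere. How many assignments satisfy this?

25022880

Inclusion-exclusion on the 5 forbidden self-matches:
Σ_{j=0}^{5} (-1)^j C(5,j)(11-j)!
= C(5,0)·11! - C(5,1)·10! + C(5,2)·9! - C(5,3)·8! + C(5,4)·7! - C(5,5)·6!
= 39916800 - 18144000 + 3628800 - 403200 + 25200 - 720
= 25022880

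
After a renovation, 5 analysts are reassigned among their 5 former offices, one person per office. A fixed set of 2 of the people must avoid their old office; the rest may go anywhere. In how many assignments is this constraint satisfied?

78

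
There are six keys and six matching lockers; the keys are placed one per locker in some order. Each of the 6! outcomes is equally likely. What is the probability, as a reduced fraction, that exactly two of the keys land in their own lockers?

Favorable outcomes: C(6,2)·!4 = 15·9 = 135.
Total outcomes: 6! = 720.
Probability = 135/720 = 3/16.

3/16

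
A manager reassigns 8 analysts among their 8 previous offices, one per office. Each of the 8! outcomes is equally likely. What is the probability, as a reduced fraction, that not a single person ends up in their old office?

Favorable outcomes: !8 = 14833.
Total outcomes: 8! = 40320.
Probability = 14833/40320 = 2119/5760.

2119/5760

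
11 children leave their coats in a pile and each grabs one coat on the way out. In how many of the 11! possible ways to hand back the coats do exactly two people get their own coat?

7342280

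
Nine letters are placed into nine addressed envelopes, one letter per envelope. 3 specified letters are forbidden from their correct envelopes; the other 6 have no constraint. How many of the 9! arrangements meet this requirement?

256320

Let A_j be the event that the j-th constrained one is fixed. By inclusion-exclusion over the 3 events:
Σ_{j=0}^{3} (-1)^j C(3,j)(9-j)!
= C(3,0)·9! - C(3,1)·8! + C(3,2)·7! - C(3,3)·6!
= 362880 - 120960 + 15120 - 720
= 256320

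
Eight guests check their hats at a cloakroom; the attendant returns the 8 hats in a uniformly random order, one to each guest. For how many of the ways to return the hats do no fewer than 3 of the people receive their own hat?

Sum C(8,i)·!(8-i) for i = 3..8:
  i=3: C(8,3)·!5 = 56·44 = 2464
  i=4: C(8,4)·!4 = 70·9 = 630
  i=5: C(8,5)·!3 = 56·2 = 112
  i=6: C(8,6)·!2 = 28·1 = 28
  i=7: C(8,7)·!1 = 8·0 = 0
  i=8: C(8,8)·!0 = 1·1 = 1
Total = 3235.

3235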